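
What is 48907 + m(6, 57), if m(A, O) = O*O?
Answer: 52156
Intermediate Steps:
m(A, O) = O²
48907 + m(6, 57) = 48907 + 57² = 48907 + 3249 = 52156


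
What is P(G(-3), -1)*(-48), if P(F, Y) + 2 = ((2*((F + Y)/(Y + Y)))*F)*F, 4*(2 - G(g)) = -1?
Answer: 1599/4 ≈ 399.75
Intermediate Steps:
G(g) = 9/4 (G(g) = 2 - ¼*(-1) = 2 + ¼ = 9/4)
P(F, Y) = -2 + F²*(F + Y)/Y (P(F, Y) = -2 + ((2*((F + Y)/(Y + Y)))*F)*F = -2 + ((2*((F + Y)/((2*Y))))*F)*F = -2 + ((2*((F + Y)*(1/(2*Y))))*F)*F = -2 + ((2*((F + Y)/(2*Y)))*F)*F = -2 + (((F + Y)/Y)*F)*F = -2 + (F*(F + Y)/Y)*F = -2 + F²*(F + Y)/Y)
P(G(-3), -1)*(-48) = (-2 + (9/4)² + (9/4)³/(-1))*(-48) = (-2 + 81/16 + (729/64)*(-1))*(-48) = (-2 + 81/16 - 729/64)*(-48) = -533/64*(-48) = 1599/4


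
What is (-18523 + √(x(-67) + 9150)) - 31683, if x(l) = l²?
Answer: -50206 + √13639 ≈ -50089.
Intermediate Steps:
(-18523 + √(x(-67) + 9150)) - 31683 = (-18523 + √((-67)² + 9150)) - 31683 = (-18523 + √(4489 + 9150)) - 31683 = (-18523 + √13639) - 31683 = -50206 + √13639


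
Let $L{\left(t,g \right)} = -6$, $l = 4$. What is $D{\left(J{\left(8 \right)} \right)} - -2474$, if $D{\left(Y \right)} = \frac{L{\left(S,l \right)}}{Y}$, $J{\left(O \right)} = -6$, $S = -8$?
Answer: $2475$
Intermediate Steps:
$D{\left(Y \right)} = - \frac{6}{Y}$
$D{\left(J{\left(8 \right)} \right)} - -2474 = - \frac{6}{-6} - -2474 = \left(-6\right) \left(- \frac{1}{6}\right) + 2474 = 1 + 2474 = 2475$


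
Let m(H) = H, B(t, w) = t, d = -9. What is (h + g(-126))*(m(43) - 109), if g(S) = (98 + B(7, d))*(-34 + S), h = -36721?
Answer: 3532386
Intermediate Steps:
g(S) = -3570 + 105*S (g(S) = (98 + 7)*(-34 + S) = 105*(-34 + S) = -3570 + 105*S)
(h + g(-126))*(m(43) - 109) = (-36721 + (-3570 + 105*(-126)))*(43 - 109) = (-36721 + (-3570 - 13230))*(-66) = (-36721 - 16800)*(-66) = -53521*(-66) = 3532386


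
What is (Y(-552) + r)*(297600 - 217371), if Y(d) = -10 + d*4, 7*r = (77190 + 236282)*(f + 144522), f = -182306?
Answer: -950251657240446/7 ≈ -1.3575e+14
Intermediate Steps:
r = -11844226048/7 (r = ((77190 + 236282)*(-182306 + 144522))/7 = (313472*(-37784))/7 = (1/7)*(-11844226048) = -11844226048/7 ≈ -1.6920e+9)
Y(d) = -10 + 4*d
(Y(-552) + r)*(297600 - 217371) = ((-10 + 4*(-552)) - 11844226048/7)*(297600 - 217371) = ((-10 - 2208) - 11844226048/7)*80229 = (-2218 - 11844226048/7)*80229 = -11844241574/7*80229 = -950251657240446/7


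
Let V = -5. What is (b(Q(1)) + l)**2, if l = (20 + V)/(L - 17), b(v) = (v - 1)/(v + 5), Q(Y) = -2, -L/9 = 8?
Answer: 10816/7921 ≈ 1.3655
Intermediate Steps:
L = -72 (L = -9*8 = -72)
b(v) = (-1 + v)/(5 + v)
l = -15/89 (l = (20 - 5)/(-72 - 17) = 15/(-89) = 15*(-1/89) = -15/89 ≈ -0.16854)
(b(Q(1)) + l)**2 = ((-1 - 2)/(5 - 2) - 15/89)**2 = (-3/3 - 15/89)**2 = ((1/3)*(-3) - 15/89)**2 = (-1 - 15/89)**2 = (-104/89)**2 = 10816/7921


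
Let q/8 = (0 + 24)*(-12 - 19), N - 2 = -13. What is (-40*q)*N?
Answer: -2618880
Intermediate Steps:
N = -11 (N = 2 - 13 = -11)
q = -5952 (q = 8*((0 + 24)*(-12 - 19)) = 8*(24*(-31)) = 8*(-744) = -5952)
(-40*q)*N = -40*(-5952)*(-11) = 238080*(-11) = -2618880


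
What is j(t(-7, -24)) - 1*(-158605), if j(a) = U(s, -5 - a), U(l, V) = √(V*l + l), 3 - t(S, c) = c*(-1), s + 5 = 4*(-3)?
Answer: 158605 + 17*I ≈ 1.5861e+5 + 17.0*I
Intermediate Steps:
s = -17 (s = -5 + 4*(-3) = -5 - 12 = -17)
t(S, c) = 3 + c (t(S, c) = 3 - c*(-1) = 3 - (-1)*c = 3 + c)
U(l, V) = √(l + V*l)
j(a) = √(68 + 17*a) (j(a) = √(-17*(1 + (-5 - a))) = √(-17*(-4 - a)) = √(68 + 17*a))
j(t(-7, -24)) - 1*(-158605) = √(68 + 17*(3 - 24)) - 1*(-158605) = √(68 + 17*(-21)) + 158605 = √(68 - 357) + 158605 = √(-289) + 158605 = 17*I + 158605 = 158605 + 17*I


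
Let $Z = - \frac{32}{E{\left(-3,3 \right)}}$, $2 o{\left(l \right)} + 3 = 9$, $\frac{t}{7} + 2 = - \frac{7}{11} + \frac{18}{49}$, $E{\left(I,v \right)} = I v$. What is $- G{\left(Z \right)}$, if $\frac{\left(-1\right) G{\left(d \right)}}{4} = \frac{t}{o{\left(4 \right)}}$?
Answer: $- \frac{4892}{231} \approx -21.177$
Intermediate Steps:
$t = - \frac{1223}{77}$ ($t = -14 + 7 \left(- \frac{7}{11} + \frac{18}{49}\right) = -14 + 7 \left(- \frac{145}{539}\right) = -14 - \frac{145}{77} = - \frac{1223}{77} \approx -15.883$)
$o{\left(l \right)} = 3$ ($o{\left(l \right)} = - \frac{3}{2} + \frac{1}{2} \cdot 9 = - \frac{3}{2} + \frac{9}{2} = 3$)
$Z = \frac{32}{9}$ ($Z = - \frac{32}{\left(-3\right) 3} = - \frac{32}{-9} = \left(-32\right) \left(- \frac{1}{9}\right) = \frac{32}{9} \approx 3.5556$)
$G{\left(d \right)} = \frac{4892}{231}$ ($G{\left(d \right)} = - 4 \left(- \frac{1223}{77 \cdot 3}\right) = - 4 \left(\left(- \frac{1223}{77}\right) \frac{1}{3}\right) = \left(-4\right) \left(- \frac{1223}{231}\right) = \frac{4892}{231}$)
$- G{\left(Z \right)} = \left(-1\right) \frac{4892}{231} = - \frac{4892}{231}$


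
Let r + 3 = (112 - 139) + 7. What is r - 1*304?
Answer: -327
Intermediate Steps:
r = -23 (r = -3 + ((112 - 139) + 7) = -3 + (-27 + 7) = -3 - 20 = -23)
r - 1*304 = -23 - 1*304 = -23 - 304 = -327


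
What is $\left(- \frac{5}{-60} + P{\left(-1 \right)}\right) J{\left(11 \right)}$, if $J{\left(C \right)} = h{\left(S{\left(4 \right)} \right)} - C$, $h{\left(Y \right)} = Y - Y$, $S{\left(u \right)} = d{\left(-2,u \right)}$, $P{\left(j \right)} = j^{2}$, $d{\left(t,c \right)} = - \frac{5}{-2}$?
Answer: $- \frac{143}{12} \approx -11.917$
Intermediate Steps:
$d{\left(t,c \right)} = \frac{5}{2}$ ($d{\left(t,c \right)} = \left(-5\right) \left(- \frac{1}{2}\right) = \frac{5}{2}$)
$S{\left(u \right)} = \frac{5}{2}$
$h{\left(Y \right)} = 0$
$J{\left(C \right)} = - C$ ($J{\left(C \right)} = 0 - C = - C$)
$\left(- \frac{5}{-60} + P{\left(-1 \right)}\right) J{\left(11 \right)} = \left(- \frac{5}{-60} + \left(-1\right)^{2}\right) \left(\left(-1\right) 11\right) = \left(\left(-5\right) \left(- \frac{1}{60}\right) + 1\right) \left(-11\right) = \left(\frac{1}{12} + 1\right) \left(-11\right) = \frac{13}{12} \left(-11\right) = - \frac{143}{12}$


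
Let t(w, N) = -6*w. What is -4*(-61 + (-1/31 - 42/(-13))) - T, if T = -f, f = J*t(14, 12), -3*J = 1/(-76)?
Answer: 1767523/7657 ≈ 230.84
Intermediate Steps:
J = 1/228 (J = -1/3/(-76) = -1/3*(-1/76) = 1/228 ≈ 0.0043860)
f = -7/19 (f = (-6*14)/228 = (1/228)*(-84) = -7/19 ≈ -0.36842)
T = 7/19 (T = -1*(-7/19) = 7/19 ≈ 0.36842)
-4*(-61 + (-1/31 - 42/(-13))) - T = -4*(-61 + (-1/31 - 42/(-13))) - 1*7/19 = -4*(-61 + (-1*1/31 - 42*(-1/13))) - 7/19 = -4*(-61 + (-1/31 + 42/13)) - 7/19 = -4*(-61 + 1289/403) - 7/19 = -4*(-23294/403) - 7/19 = 93176/403 - 7/19 = 1767523/7657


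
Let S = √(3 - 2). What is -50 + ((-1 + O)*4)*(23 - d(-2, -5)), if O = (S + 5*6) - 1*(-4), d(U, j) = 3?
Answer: 2670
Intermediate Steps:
S = 1 (S = √1 = 1)
O = 35 (O = (1 + 5*6) - 1*(-4) = (1 + 30) + 4 = 31 + 4 = 35)
-50 + ((-1 + O)*4)*(23 - d(-2, -5)) = -50 + ((-1 + 35)*4)*(23 - 1*3) = -50 + (34*4)*(23 - 3) = -50 + 136*20 = -50 + 2720 = 2670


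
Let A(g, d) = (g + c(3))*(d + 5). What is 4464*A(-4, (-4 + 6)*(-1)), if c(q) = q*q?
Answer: 66960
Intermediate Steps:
c(q) = q**2
A(g, d) = (5 + d)*(9 + g) (A(g, d) = (g + 3**2)*(d + 5) = (g + 9)*(5 + d) = (9 + g)*(5 + d) = (5 + d)*(9 + g))
4464*A(-4, (-4 + 6)*(-1)) = 4464*(45 + 5*(-4) + 9*((-4 + 6)*(-1)) + ((-4 + 6)*(-1))*(-4)) = 4464*(45 - 20 + 9*(2*(-1)) + (2*(-1))*(-4)) = 4464*(45 - 20 + 9*(-2) - 2*(-4)) = 4464*(45 - 20 - 18 + 8) = 4464*15 = 66960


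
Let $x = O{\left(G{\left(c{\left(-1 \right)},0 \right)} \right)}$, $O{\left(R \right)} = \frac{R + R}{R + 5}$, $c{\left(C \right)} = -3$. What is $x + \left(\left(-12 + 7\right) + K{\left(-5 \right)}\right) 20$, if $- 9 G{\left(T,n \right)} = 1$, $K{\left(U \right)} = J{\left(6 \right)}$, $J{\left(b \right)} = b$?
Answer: $\frac{439}{22} \approx 19.955$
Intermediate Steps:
$K{\left(U \right)} = 6$
$G{\left(T,n \right)} = - \frac{1}{9}$ ($G{\left(T,n \right)} = \left(- \frac{1}{9}\right) 1 = - \frac{1}{9}$)
$O{\left(R \right)} = \frac{2 R}{5 + R}$
$x = - \frac{1}{22}$ ($x = 2 \left(- \frac{1}{9}\right) \frac{1}{5 - \frac{1}{9}} = 2 \left(- \frac{1}{9}\right) \frac{1}{\frac{44}{9}} = 2 \left(- \frac{1}{9}\right) \frac{9}{44} = - \frac{1}{22} \approx -0.045455$)
$x + \left(\left(-12 + 7\right) + K{\left(-5 \right)}\right) 20 = - \frac{1}{22} + \left(\left(-12 + 7\right) + 6\right) 20 = - \frac{1}{22} + \left(-5 + 6\right) 20 = - \frac{1}{22} + 1 \cdot 20 = - \frac{1}{22} + 20 = \frac{439}{22}$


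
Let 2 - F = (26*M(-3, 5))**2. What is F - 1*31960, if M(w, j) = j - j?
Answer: -31958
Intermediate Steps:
M(w, j) = 0
F = 2 (F = 2 - (26*0)**2 = 2 - 1*0**2 = 2 - 1*0 = 2 + 0 = 2)
F - 1*31960 = 2 - 1*31960 = 2 - 31960 = -31958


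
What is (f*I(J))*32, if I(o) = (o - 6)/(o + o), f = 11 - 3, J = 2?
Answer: -256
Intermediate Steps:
f = 8
I(o) = (-6 + o)/(2*o) (I(o) = (-6 + o)/((2*o)) = (-6 + o)*(1/(2*o)) = (-6 + o)/(2*o))
(f*I(J))*32 = (8*((½)*(-6 + 2)/2))*32 = (8*((½)*(½)*(-4)))*32 = (8*(-1))*32 = -8*32 = -256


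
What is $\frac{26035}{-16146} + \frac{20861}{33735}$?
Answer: $- \frac{13883821}{13966290} \approx -0.99409$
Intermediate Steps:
$\frac{26035}{-16146} + \frac{20861}{33735} = 26035 \left(- \frac{1}{16146}\right) + 20861 \cdot \frac{1}{33735} = - \frac{26035}{16146} + \frac{20861}{33735} = - \frac{13883821}{13966290}$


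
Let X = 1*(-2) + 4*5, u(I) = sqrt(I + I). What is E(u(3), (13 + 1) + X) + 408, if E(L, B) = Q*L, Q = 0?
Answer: 408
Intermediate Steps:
u(I) = sqrt(2)*sqrt(I) (u(I) = sqrt(2*I) = sqrt(2)*sqrt(I))
X = 18 (X = -2 + 20 = 18)
E(L, B) = 0 (E(L, B) = 0*L = 0)
E(u(3), (13 + 1) + X) + 408 = 0 + 408 = 408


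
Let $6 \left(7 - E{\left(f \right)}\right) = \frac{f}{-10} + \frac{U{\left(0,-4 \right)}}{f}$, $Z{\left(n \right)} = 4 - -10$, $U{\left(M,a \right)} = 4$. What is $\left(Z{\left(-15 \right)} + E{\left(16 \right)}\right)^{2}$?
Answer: $\frac{720801}{1600} \approx 450.5$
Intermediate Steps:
$Z{\left(n \right)} = 14$ ($Z{\left(n \right)} = 4 + 10 = 14$)
$E{\left(f \right)} = 7 - \frac{2}{3 f} + \frac{f}{60}$ ($E{\left(f \right)} = 7 - \frac{\frac{f}{-10} + \frac{4}{f}}{6} = 7 - \frac{f \left(- \frac{1}{10}\right) + \frac{4}{f}}{6} = 7 - \frac{- \frac{f}{10} + \frac{4}{f}}{6} = 7 - \frac{\frac{4}{f} - \frac{f}{10}}{6} = 7 + \left(- \frac{2}{3 f} + \frac{f}{60}\right) = 7 - \frac{2}{3 f} + \frac{f}{60}$)
$\left(Z{\left(-15 \right)} + E{\left(16 \right)}\right)^{2} = \left(14 + \frac{-40 + 16 \left(420 + 16\right)}{60 \cdot 16}\right)^{2} = \left(14 + \frac{1}{60} \cdot \frac{1}{16} \left(-40 + 16 \cdot 436\right)\right)^{2} = \left(14 + \frac{1}{60} \cdot \frac{1}{16} \left(-40 + 6976\right)\right)^{2} = \left(14 + \frac{1}{60} \cdot \frac{1}{16} \cdot 6936\right)^{2} = \left(14 + \frac{289}{40}\right)^{2} = \left(\frac{849}{40}\right)^{2} = \frac{720801}{1600}$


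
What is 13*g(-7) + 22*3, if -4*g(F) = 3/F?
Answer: 1887/28 ≈ 67.393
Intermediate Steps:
g(F) = -3/(4*F)
13*g(-7) + 22*3 = 13*(-¾/(-7)) + 22*3 = 13*(-¾*(-⅐)) + 66 = 13*(3/28) + 66 = 39/28 + 66 = 1887/28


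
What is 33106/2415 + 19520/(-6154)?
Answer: 78296762/7430955 ≈ 10.537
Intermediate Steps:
33106/2415 + 19520/(-6154) = 33106*(1/2415) + 19520*(-1/6154) = 33106/2415 - 9760/3077 = 78296762/7430955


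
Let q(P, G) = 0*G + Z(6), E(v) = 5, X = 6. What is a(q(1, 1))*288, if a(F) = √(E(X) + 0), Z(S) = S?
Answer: 288*√5 ≈ 643.99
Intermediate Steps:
q(P, G) = 6 (q(P, G) = 0*G + 6 = 0 + 6 = 6)
a(F) = √5 (a(F) = √(5 + 0) = √5)
a(q(1, 1))*288 = √5*288 = 288*√5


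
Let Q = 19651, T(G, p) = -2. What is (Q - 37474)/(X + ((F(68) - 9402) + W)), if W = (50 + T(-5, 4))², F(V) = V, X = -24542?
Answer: 5941/10524 ≈ 0.56452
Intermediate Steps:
W = 2304 (W = (50 - 2)² = 48² = 2304)
(Q - 37474)/(X + ((F(68) - 9402) + W)) = (19651 - 37474)/(-24542 + ((68 - 9402) + 2304)) = -17823/(-24542 + (-9334 + 2304)) = -17823/(-24542 - 7030) = -17823/(-31572) = -17823*(-1/31572) = 5941/10524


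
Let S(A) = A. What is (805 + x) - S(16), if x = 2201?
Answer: 2990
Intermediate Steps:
(805 + x) - S(16) = (805 + 2201) - 1*16 = 3006 - 16 = 2990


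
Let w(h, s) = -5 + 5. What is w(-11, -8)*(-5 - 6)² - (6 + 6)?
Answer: -12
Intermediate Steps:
w(h, s) = 0
w(-11, -8)*(-5 - 6)² - (6 + 6) = 0*(-5 - 6)² - (6 + 6) = 0*(-11)² - 1*12 = 0*121 - 12 = 0 - 12 = -12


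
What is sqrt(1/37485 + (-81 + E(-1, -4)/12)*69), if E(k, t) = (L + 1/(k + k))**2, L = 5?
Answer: I*sqrt(278989045865)/7140 ≈ 73.977*I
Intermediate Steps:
E(k, t) = (5 + 1/(2*k))**2 (E(k, t) = (5 + 1/(k + k))**2 = (5 + 1/(2*k))**2)
sqrt(1/37485 + (-81 + E(-1, -4)/12)*69) = sqrt(1/37485 + (-81 + ((1/4)*(1 + 10*(-1))**2/(-1)**2)/12)*69) = sqrt(1/37485 + (-81 + ((1/4)*1*(1 - 10)**2)*(1/12))*69) = sqrt(1/37485 + (-81 + ((1/4)*1*(-9)**2)*(1/12))*69) = sqrt(1/37485 + (-81 + ((1/4)*1*81)*(1/12))*69) = sqrt(1/37485 + (-81 + (81/4)*(1/12))*69) = sqrt(1/37485 + (-81 + 27/16)*69) = sqrt(1/37485 - 1269/16*69) = sqrt(1/37485 - 87561/16) = sqrt(-3282224069/599760) = I*sqrt(278989045865)/7140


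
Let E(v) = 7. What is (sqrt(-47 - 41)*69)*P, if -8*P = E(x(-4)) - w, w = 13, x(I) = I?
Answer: 207*I*sqrt(22)/2 ≈ 485.46*I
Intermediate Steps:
P = 3/4 (P = -(7 - 1*13)/8 = -(7 - 13)/8 = -1/8*(-6) = 3/4 ≈ 0.75000)
(sqrt(-47 - 41)*69)*P = (sqrt(-47 - 41)*69)*(3/4) = (sqrt(-88)*69)*(3/4) = ((2*I*sqrt(22))*69)*(3/4) = (138*I*sqrt(22))*(3/4) = 207*I*sqrt(22)/2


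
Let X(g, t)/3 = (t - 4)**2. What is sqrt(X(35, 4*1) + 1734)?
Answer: 17*sqrt(6) ≈ 41.641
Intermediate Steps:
X(g, t) = 3*(-4 + t)**2 (X(g, t) = 3*(t - 4)**2 = 3*(-4 + t)**2)
sqrt(X(35, 4*1) + 1734) = sqrt(3*(-4 + 4*1)**2 + 1734) = sqrt(3*(-4 + 4)**2 + 1734) = sqrt(3*0**2 + 1734) = sqrt(3*0 + 1734) = sqrt(0 + 1734) = sqrt(1734) = 17*sqrt(6)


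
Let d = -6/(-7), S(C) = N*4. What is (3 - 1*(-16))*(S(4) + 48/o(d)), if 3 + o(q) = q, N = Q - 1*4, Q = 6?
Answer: -1368/5 ≈ -273.60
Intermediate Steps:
N = 2 (N = 6 - 1*4 = 6 - 4 = 2)
S(C) = 8 (S(C) = 2*4 = 8)
d = 6/7 (d = -6*(-1/7) = 6/7 ≈ 0.85714)
o(q) = -3 + q
(3 - 1*(-16))*(S(4) + 48/o(d)) = (3 - 1*(-16))*(8 + 48/(-3 + 6/7)) = (3 + 16)*(8 + 48/(-15/7)) = 19*(8 + 48*(-7/15)) = 19*(8 - 112/5) = 19*(-72/5) = -1368/5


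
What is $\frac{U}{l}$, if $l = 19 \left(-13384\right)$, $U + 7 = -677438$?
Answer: $\frac{35655}{13384} \approx 2.664$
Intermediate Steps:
$U = -677445$ ($U = -7 - 677438 = -677445$)
$l = -254296$
$\frac{U}{l} = - \frac{677445}{-254296} = \left(-677445\right) \left(- \frac{1}{254296}\right) = \frac{35655}{13384}$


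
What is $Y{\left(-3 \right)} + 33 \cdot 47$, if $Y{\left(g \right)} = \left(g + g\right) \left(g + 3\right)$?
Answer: $1551$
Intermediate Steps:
$Y{\left(g \right)} = 2 g \left(3 + g\right)$
$Y{\left(-3 \right)} + 33 \cdot 47 = 2 \left(-3\right) \left(3 - 3\right) + 33 \cdot 47 = 2 \left(-3\right) 0 + 1551 = 0 + 1551 = 1551$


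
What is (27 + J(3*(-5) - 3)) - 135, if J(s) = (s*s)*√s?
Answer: -108 + 972*I*√2 ≈ -108.0 + 1374.6*I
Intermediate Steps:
J(s) = s^(5/2) (J(s) = s²*√s = s^(5/2))
(27 + J(3*(-5) - 3)) - 135 = (27 + (3*(-5) - 3)^(5/2)) - 135 = (27 + (-15 - 3)^(5/2)) - 135 = (27 + (-18)^(5/2)) - 135 = (27 + 972*I*√2) - 135 = -108 + 972*I*√2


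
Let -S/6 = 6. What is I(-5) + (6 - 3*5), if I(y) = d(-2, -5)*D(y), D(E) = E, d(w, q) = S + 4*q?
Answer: 271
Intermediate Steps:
S = -36 (S = -6*6 = -36)
d(w, q) = -36 + 4*q
I(y) = -56*y (I(y) = (-36 + 4*(-5))*y = (-36 - 20)*y = -56*y)
I(-5) + (6 - 3*5) = -56*(-5) + (6 - 3*5) = 280 + (6 - 15) = 280 - 9 = 271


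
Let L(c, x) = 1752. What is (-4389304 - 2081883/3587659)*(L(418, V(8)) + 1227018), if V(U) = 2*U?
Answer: -19349844326359470630/3587659 ≈ -5.3934e+12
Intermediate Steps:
(-4389304 - 2081883/3587659)*(L(418, V(8)) + 1227018) = (-4389304 - 2081883/3587659)*(1752 + 1227018) = (-4389304 - 2081883*1/3587659)*1228770 = (-4389304 - 2081883/3587659)*1228770 = -15747328081219/3587659*1228770 = -19349844326359470630/3587659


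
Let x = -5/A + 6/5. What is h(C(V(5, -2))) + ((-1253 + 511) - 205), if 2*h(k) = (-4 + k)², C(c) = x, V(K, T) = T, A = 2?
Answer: -186591/200 ≈ -932.96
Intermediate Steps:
x = -13/10 (x = -5/2 + 6/5 = -13/10 ≈ -1.3000)
C(c) = -13/10
h(k) = (-4 + k)²/2
h(C(V(5, -2))) + ((-1253 + 511) - 205) = (-4 - 13/10)²/2 + ((-1253 + 511) - 205) = (-53/10)²/2 + (-742 - 205) = (½)*(2809/100) - 947 = 2809/200 - 947 = -186591/200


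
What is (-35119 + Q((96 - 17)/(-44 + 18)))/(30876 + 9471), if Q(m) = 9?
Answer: -35110/40347 ≈ -0.87020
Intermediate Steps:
(-35119 + Q((96 - 17)/(-44 + 18)))/(30876 + 9471) = (-35119 + 9)/(30876 + 9471) = -35110/40347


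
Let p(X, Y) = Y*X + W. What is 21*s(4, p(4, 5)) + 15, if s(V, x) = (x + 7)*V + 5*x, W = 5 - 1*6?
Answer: 4194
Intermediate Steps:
W = -1 (W = 5 - 6 = -1)
p(X, Y) = -1 + X*Y (p(X, Y) = Y*X - 1 = X*Y - 1 = -1 + X*Y)
s(V, x) = 5*x + V*(7 + x) (s(V, x) = (7 + x)*V + 5*x = V*(7 + x) + 5*x = 5*x + V*(7 + x))
21*s(4, p(4, 5)) + 15 = 21*(5*(-1 + 4*5) + 7*4 + 4*(-1 + 4*5)) + 15 = 21*(5*(-1 + 20) + 28 + 4*(-1 + 20)) + 15 = 21*(5*19 + 28 + 4*19) + 15 = 21*(95 + 28 + 76) + 15 = 21*199 + 15 = 4179 + 15 = 4194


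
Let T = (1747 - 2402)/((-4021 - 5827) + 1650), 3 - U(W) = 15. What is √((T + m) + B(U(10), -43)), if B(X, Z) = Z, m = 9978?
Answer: √667708941430/8198 ≈ 99.675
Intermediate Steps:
U(W) = -12 (U(W) = 3 - 1*15 = 3 - 15 = -12)
T = 655/8198 (T = -655/(-9848 + 1650) = -655/(-8198) = -655*(-1/8198) = 655/8198 ≈ 0.079898)
√((T + m) + B(U(10), -43)) = √((655/8198 + 9978) - 43) = √(81800299/8198 - 43) = √(81447785/8198) = √667708941430/8198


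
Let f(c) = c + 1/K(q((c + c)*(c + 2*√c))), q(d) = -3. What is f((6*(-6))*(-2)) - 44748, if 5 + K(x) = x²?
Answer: -178703/4 ≈ -44676.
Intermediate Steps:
K(x) = -5 + x²
f(c) = ¼ + c (f(c) = c + 1/(-5 + (-3)²) = c + 1/(-5 + 9) = c + 1/4 = c + ¼ = ¼ + c)
f((6*(-6))*(-2)) - 44748 = (¼ + (6*(-6))*(-2)) - 44748 = (¼ - 36*(-2)) - 44748 = (¼ + 72) - 44748 = 289/4 - 44748 = -178703/4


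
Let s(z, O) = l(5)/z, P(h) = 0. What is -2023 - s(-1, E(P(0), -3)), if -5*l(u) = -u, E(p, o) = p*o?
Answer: -2022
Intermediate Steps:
E(p, o) = o*p
l(u) = u/5 (l(u) = -(-1)*u/5 = u/5)
s(z, O) = 1/z (s(z, O) = ((1/5)*5)/z = 1/z)
-2023 - s(-1, E(P(0), -3)) = -2023 - 1/(-1) = -2023 - 1*(-1) = -2023 + 1 = -2022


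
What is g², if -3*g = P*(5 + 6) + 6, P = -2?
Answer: 256/9 ≈ 28.444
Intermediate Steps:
g = 16/3 (g = -(-2*(5 + 6) + 6)/3 = -(-2*11 + 6)/3 = -(-22 + 6)/3 = -⅓*(-16) = 16/3 ≈ 5.3333)
g² = (16/3)² = 256/9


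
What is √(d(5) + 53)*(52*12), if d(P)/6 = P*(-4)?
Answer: 624*I*√67 ≈ 5107.7*I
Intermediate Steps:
d(P) = -24*P (d(P) = 6*(P*(-4)) = 6*(-4*P) = -24*P)
√(d(5) + 53)*(52*12) = √(-24*5 + 53)*(52*12) = √(-120 + 53)*624 = √(-67)*624 = (I*√67)*624 = 624*I*√67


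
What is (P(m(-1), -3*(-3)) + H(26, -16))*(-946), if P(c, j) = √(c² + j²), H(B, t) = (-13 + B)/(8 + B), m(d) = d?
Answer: -6149/17 - 946*√82 ≈ -8928.1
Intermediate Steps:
H(B, t) = (-13 + B)/(8 + B)
(P(m(-1), -3*(-3)) + H(26, -16))*(-946) = (√((-1)² + (-3*(-3))²) + (-13 + 26)/(8 + 26))*(-946) = (√(1 + 9²) + 13/34)*(-946) = (√(1 + 81) + (1/34)*13)*(-946) = (√82 + 13/34)*(-946) = (13/34 + √82)*(-946) = -6149/17 - 946*√82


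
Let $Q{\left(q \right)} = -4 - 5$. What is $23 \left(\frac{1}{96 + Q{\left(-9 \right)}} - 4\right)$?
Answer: $- \frac{7981}{87} \approx -91.736$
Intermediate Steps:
$Q{\left(q \right)} = -9$ ($Q{\left(q \right)} = -4 - 5 = -9$)
$23 \left(\frac{1}{96 + Q{\left(-9 \right)}} - 4\right) = 23 \left(\frac{1}{96 - 9} - 4\right) = 23 \left(\frac{1}{87} - 4\right) = 23 \left(- \frac{347}{87}\right) = - \frac{7981}{87}$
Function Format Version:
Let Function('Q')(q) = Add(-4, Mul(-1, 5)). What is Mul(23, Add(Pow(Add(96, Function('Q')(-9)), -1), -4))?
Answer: Rational(-7981, 87) ≈ -91.736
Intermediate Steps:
Function('Q')(q) = -9 (Function('Q')(q) = Add(-4, -5) = -9)
Mul(23, Add(Pow(Add(96, Function('Q')(-9)), -1), -4)) = Mul(23, Add(Pow(Add(96, -9), -1), -4)) = Mul(23, Add(Pow(87, -1), -4)) = Mul(23, Add(Rational(1, 87), -4)) = Mul(23, Rational(-347, 87)) = Rational(-7981, 87)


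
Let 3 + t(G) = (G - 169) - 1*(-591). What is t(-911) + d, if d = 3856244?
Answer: 3855752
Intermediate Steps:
t(G) = 419 + G (t(G) = -3 + ((G - 169) - 1*(-591)) = -3 + ((-169 + G) + 591) = -3 + (422 + G) = 419 + G)
t(-911) + d = (419 - 911) + 3856244 = -492 + 3856244 = 3855752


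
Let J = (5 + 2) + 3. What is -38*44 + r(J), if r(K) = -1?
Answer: -1673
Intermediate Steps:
J = 10 (J = 7 + 3 = 10)
-38*44 + r(J) = -38*44 - 1 = -1672 - 1 = -1673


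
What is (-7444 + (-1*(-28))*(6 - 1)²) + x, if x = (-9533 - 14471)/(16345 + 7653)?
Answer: -80933258/11999 ≈ -6745.0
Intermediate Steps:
x = -12002/11999 (x = -24004/23998 = -24004*1/23998 = -12002/11999 ≈ -1.0002)
(-7444 + (-1*(-28))*(6 - 1)²) + x = (-7444 + (-1*(-28))*(6 - 1)²) - 12002/11999 = (-7444 + 28*5²) - 12002/11999 = (-7444 + 28*25) - 12002/11999 = (-7444 + 700) - 12002/11999 = -6744 - 12002/11999 = -80933258/11999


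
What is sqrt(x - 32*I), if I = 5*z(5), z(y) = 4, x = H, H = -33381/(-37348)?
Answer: I*sqrt(222868018243)/18674 ≈ 25.281*I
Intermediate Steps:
H = 33381/37348 (H = -33381*(-1/37348) = 33381/37348 ≈ 0.89378)
x = 33381/37348 ≈ 0.89378
I = 20 (I = 5*4 = 20)
sqrt(x - 32*I) = sqrt(33381/37348 - 32*20) = sqrt(33381/37348 - 640) = sqrt(-23869339/37348) = I*sqrt(222868018243)/18674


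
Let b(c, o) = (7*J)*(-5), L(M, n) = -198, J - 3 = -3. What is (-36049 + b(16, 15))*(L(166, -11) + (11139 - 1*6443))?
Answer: -162148402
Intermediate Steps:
J = 0 (J = 3 - 3 = 0)
b(c, o) = 0 (b(c, o) = (7*0)*(-5) = 0*(-5) = 0)
(-36049 + b(16, 15))*(L(166, -11) + (11139 - 1*6443)) = (-36049 + 0)*(-198 + (11139 - 1*6443)) = -36049*(-198 + (11139 - 6443)) = -36049*(-198 + 4696) = -36049*4498 = -162148402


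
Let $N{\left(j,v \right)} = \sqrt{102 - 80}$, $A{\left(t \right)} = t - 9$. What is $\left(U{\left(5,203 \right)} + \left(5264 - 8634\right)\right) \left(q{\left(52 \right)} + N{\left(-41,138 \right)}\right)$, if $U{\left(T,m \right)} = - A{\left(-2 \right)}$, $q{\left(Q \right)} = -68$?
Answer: $228412 - 3359 \sqrt{22} \approx 2.1266 \cdot 10^{5}$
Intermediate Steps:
$A{\left(t \right)} = -9 + t$
$N{\left(j,v \right)} = \sqrt{22}$
$U{\left(T,m \right)} = 11$ ($U{\left(T,m \right)} = - (-9 - 2) = \left(-1\right) \left(-11\right) = 11$)
$\left(U{\left(5,203 \right)} + \left(5264 - 8634\right)\right) \left(q{\left(52 \right)} + N{\left(-41,138 \right)}\right) = \left(11 + \left(5264 - 8634\right)\right) \left(-68 + \sqrt{22}\right) = \left(11 - 3370\right) \left(-68 + \sqrt{22}\right) = - 3359 \left(-68 + \sqrt{22}\right) = 228412 - 3359 \sqrt{22}$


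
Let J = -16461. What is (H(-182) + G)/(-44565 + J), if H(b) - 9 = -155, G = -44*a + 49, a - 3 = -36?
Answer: -1355/61026 ≈ -0.022204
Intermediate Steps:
a = -33 (a = 3 - 36 = -33)
G = 1501 (G = -44*(-33) + 49 = 1452 + 49 = 1501)
H(b) = -146 (H(b) = 9 - 155 = -146)
(H(-182) + G)/(-44565 + J) = (-146 + 1501)/(-44565 - 16461) = 1355/(-61026) = 1355*(-1/61026) = -1355/61026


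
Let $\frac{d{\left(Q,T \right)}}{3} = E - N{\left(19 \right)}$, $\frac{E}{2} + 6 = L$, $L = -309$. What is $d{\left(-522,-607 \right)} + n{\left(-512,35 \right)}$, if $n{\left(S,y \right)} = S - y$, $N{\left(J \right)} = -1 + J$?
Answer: $-2491$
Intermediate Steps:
$E = -630$ ($E = -12 + 2 \left(-309\right) = -12 - 618 = -630$)
$d{\left(Q,T \right)} = -1944$ ($d{\left(Q,T \right)} = 3 \left(-630 - \left(-1 + 19\right)\right) = 3 \left(-630 - 18\right) = 3 \left(-648\right) = -1944$)
$d{\left(-522,-607 \right)} + n{\left(-512,35 \right)} = -1944 - 547 = -2491$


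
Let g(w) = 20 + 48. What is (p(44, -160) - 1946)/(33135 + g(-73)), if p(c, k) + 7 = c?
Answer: -1909/33203 ≈ -0.057495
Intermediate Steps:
p(c, k) = -7 + c
g(w) = 68
(p(44, -160) - 1946)/(33135 + g(-73)) = ((-7 + 44) - 1946)/(33135 + 68) = (37 - 1946)/33203 = -1909*1/33203 = -1909/33203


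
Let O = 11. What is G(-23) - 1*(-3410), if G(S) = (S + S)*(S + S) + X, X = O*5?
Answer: 5581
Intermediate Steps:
X = 55 (X = 11*5 = 55)
G(S) = 55 + 4*S**2 (G(S) = (S + S)*(S + S) + 55 = (2*S)*(2*S) + 55 = 4*S**2 + 55 = 55 + 4*S**2)
G(-23) - 1*(-3410) = (55 + 4*(-23)**2) - 1*(-3410) = (55 + 4*529) + 3410 = (55 + 2116) + 3410 = 2171 + 3410 = 5581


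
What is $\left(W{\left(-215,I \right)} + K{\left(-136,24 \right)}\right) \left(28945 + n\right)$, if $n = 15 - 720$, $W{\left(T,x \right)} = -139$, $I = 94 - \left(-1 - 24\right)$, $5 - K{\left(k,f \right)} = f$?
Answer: $-4461920$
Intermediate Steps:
$K{\left(k,f \right)} = 5 - f$
$I = 119$ ($I = 94 - -25 = 94 + 25 = 119$)
$n = -705$ ($n = 15 - 720 = -705$)
$\left(W{\left(-215,I \right)} + K{\left(-136,24 \right)}\right) \left(28945 + n\right) = \left(-139 + \left(5 - 24\right)\right) \left(28945 - 705\right) = \left(-139 + \left(5 - 24\right)\right) 28240 = \left(-139 - 19\right) 28240 = \left(-158\right) 28240 = -4461920$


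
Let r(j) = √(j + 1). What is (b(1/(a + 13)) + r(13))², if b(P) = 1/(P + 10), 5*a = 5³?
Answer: 2033698/145161 + 76*√14/381 ≈ 14.756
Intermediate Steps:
a = 25 (a = (⅕)*5³ = (⅕)*125 = 25)
r(j) = √(1 + j)
b(P) = 1/(10 + P)
(b(1/(a + 13)) + r(13))² = (1/(10 + 1/(25 + 13)) + √(1 + 13))² = (1/(10 + 1/38) + √14)² = (1/(381/38) + √14)² = (38/381 + √14)²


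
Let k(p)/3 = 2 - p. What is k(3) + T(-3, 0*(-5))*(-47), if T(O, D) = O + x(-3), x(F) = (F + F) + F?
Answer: 561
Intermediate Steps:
k(p) = 6 - 3*p (k(p) = 3*(2 - p) = 6 - 3*p)
x(F) = 3*F (x(F) = 2*F + F = 3*F)
T(O, D) = -9 + O (T(O, D) = O + 3*(-3) = O - 9 = -9 + O)
k(3) + T(-3, 0*(-5))*(-47) = (6 - 3*3) + (-9 - 3)*(-47) = (6 - 9) - 12*(-47) = -3 + 564 = 561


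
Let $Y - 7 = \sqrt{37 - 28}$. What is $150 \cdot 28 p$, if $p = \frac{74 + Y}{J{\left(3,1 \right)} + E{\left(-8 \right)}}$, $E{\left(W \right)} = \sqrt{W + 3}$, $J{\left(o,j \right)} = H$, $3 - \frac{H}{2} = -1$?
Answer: $\frac{940800}{23} - \frac{117600 i \sqrt{5}}{23} \approx 40904.0 - 11433.0 i$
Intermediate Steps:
$Y = 10$ ($Y = 7 + \sqrt{37 - 28} = 7 + \sqrt{9} = 7 + 3 = 10$)
$H = 8$ ($H = 6 - -2 = 6 + 2 = 8$)
$J{\left(o,j \right)} = 8$
$E{\left(W \right)} = \sqrt{3 + W}$
$p = \frac{84}{8 + i \sqrt{5}}$ ($p = \frac{74 + 10}{8 + \sqrt{3 - 8}} = \frac{84}{8 + \sqrt{-5}} = \frac{84}{8 + i \sqrt{5}} \approx 9.7391 - 2.7222 i$)
$150 \cdot 28 p = 150 \cdot 28 \left(\frac{224}{23} - \frac{28 i \sqrt{5}}{23}\right) = 4200 \left(\frac{224}{23} - \frac{28 i \sqrt{5}}{23}\right) = \frac{940800}{23} - \frac{117600 i \sqrt{5}}{23}$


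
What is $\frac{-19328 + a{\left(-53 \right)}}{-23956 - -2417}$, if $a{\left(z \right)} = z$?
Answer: $\frac{19381}{21539} \approx 0.89981$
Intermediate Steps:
$\frac{-19328 + a{\left(-53 \right)}}{-23956 - -2417} = \frac{-19328 - 53}{-23956 - -2417} = - \frac{19381}{-23956 + 2417} = - \frac{19381}{-21539} = \left(-19381\right) \left(- \frac{1}{21539}\right) = \frac{19381}{21539}$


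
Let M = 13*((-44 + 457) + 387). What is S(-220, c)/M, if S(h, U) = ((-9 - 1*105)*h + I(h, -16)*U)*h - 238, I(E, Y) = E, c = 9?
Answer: -2541119/5200 ≈ -488.68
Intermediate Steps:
S(h, U) = -238 + h*(-114*h + U*h) (S(h, U) = ((-9 - 1*105)*h + h*U)*h - 238 = ((-9 - 105)*h + U*h)*h - 238 = (-114*h + U*h)*h - 238 = h*(-114*h + U*h) - 238 = -238 + h*(-114*h + U*h))
M = 10400 (M = 13*(413 + 387) = 13*800 = 10400)
S(-220, c)/M = (-238 - 114*(-220)² + 9*(-220)²)/10400 = (-238 - 114*48400 + 9*48400)*(1/10400) = (-238 - 5517600 + 435600)*(1/10400) = -5082238*1/10400 = -2541119/5200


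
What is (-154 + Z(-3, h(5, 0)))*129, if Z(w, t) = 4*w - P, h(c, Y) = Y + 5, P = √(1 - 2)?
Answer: -21414 - 129*I ≈ -21414.0 - 129.0*I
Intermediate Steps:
P = I (P = √(-1) = I ≈ 1.0*I)
h(c, Y) = 5 + Y
Z(w, t) = -I + 4*w (Z(w, t) = 4*w - I = -I + 4*w)
(-154 + Z(-3, h(5, 0)))*129 = (-154 + (-I + 4*(-3)))*129 = (-154 + (-I - 12))*129 = (-154 + (-12 - I))*129 = (-166 - I)*129 = -21414 - 129*I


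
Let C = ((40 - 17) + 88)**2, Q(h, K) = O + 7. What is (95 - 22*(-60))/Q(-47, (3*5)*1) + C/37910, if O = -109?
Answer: -770381/56865 ≈ -13.548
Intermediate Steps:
Q(h, K) = -102 (Q(h, K) = -109 + 7 = -102)
C = 12321 (C = (23 + 88)**2 = 111**2 = 12321)
(95 - 22*(-60))/Q(-47, (3*5)*1) + C/37910 = (95 - 22*(-60))/(-102) + 12321/37910 = (95 + 1320)*(-1/102) + 12321*(1/37910) = 1415*(-1/102) + 12321/37910 = -1415/102 + 12321/37910 = -770381/56865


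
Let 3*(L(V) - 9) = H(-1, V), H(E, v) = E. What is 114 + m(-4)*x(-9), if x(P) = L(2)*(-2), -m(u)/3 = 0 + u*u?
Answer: 946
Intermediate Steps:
L(V) = 26/3 (L(V) = 9 + (1/3)*(-1) = 9 - 1/3 = 26/3)
m(u) = -3*u**2 (m(u) = -3*(0 + u*u) = -3*(0 + u**2) = -3*u**2)
x(P) = -52/3 (x(P) = (26/3)*(-2) = -52/3)
114 + m(-4)*x(-9) = 114 - 3*(-4)**2*(-52/3) = 114 - 3*16*(-52/3) = 114 - 48*(-52/3) = 114 + 832 = 946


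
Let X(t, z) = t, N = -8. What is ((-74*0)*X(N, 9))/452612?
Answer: 0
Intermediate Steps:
((-74*0)*X(N, 9))/452612 = (-74*0*(-8))/452612 = (0*(-8))*(1/452612) = 0*(1/452612) = 0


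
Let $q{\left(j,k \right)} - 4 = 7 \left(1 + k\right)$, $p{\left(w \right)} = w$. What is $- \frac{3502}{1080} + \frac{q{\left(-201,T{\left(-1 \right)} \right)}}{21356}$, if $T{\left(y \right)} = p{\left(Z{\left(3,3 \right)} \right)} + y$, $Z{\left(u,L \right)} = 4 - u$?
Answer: $- \frac{2336776}{720765} \approx -3.2421$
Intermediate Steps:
$T{\left(y \right)} = 1 + y$ ($T{\left(y \right)} = \left(4 - 3\right) + y = 1 + y$)
$q{\left(j,k \right)} = 11 + 7 k$ ($q{\left(j,k \right)} = 4 + 7 \left(1 + k\right) = 4 + \left(7 + 7 k\right) = 11 + 7 k$)
$- \frac{3502}{1080} + \frac{q{\left(-201,T{\left(-1 \right)} \right)}}{21356} = - \frac{3502}{1080} + \frac{11 + 7 \left(1 - 1\right)}{21356} = \left(-3502\right) \frac{1}{1080} + \left(11 + 7 \cdot 0\right) \frac{1}{21356} = - \frac{1751}{540} + \left(11 + 0\right) \frac{1}{21356} = - \frac{1751}{540} + 11 \cdot \frac{1}{21356} = - \frac{1751}{540} + \frac{11}{21356} = - \frac{2336776}{720765}$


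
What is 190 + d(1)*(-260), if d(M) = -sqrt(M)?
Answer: 450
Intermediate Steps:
190 + d(1)*(-260) = 190 - sqrt(1)*(-260) = 190 - 1*1*(-260) = 190 - 1*(-260) = 190 + 260 = 450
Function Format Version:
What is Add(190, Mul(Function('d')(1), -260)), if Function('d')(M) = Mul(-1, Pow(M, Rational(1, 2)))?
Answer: 450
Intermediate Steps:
Add(190, Mul(Function('d')(1), -260)) = Add(190, Mul(Mul(-1, Pow(1, Rational(1, 2))), -260)) = Add(190, Mul(Mul(-1, 1), -260)) = Add(190, Mul(-1, -260)) = Add(190, 260) = 450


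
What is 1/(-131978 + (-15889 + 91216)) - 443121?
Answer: -25103247772/56651 ≈ -4.4312e+5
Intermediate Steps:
1/(-131978 + (-15889 + 91216)) - 443121 = 1/(-131978 + 75327) - 443121 = 1/(-56651) - 443121 = -1/56651 - 443121 = -25103247772/56651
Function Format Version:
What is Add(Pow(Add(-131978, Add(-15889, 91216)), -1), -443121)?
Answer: Rational(-25103247772, 56651) ≈ -4.4312e+5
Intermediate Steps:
Add(Pow(Add(-131978, Add(-15889, 91216)), -1), -443121) = Add(Pow(Add(-131978, 75327), -1), -443121) = Add(Pow(-56651, -1), -443121) = Add(Rational(-1, 56651), -443121) = Rational(-25103247772, 56651)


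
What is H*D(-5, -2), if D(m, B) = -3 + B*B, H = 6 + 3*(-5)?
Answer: -9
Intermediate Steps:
H = -9 (H = 6 - 15 = -9)
D(m, B) = -3 + B**2
H*D(-5, -2) = -9*(-3 + (-2)**2) = -9*(-3 + 4) = -9*1 = -9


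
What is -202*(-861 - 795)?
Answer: 334512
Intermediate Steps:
-202*(-861 - 795) = -202*(-1656) = 334512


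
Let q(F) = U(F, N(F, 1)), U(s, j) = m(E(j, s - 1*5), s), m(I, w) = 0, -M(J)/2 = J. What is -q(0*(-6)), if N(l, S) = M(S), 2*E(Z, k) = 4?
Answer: 0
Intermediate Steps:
E(Z, k) = 2 (E(Z, k) = (1/2)*4 = 2)
M(J) = -2*J
N(l, S) = -2*S
U(s, j) = 0
q(F) = 0
-q(0*(-6)) = -1*0 = 0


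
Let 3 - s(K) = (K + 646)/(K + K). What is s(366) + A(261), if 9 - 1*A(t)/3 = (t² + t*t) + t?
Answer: -74934910/183 ≈ -4.0948e+5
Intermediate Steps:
A(t) = 27 - 6*t² - 3*t (A(t) = 27 - 3*((t² + t*t) + t) = 27 - 3*((t² + t²) + t) = 27 - 3*(2*t² + t) = 27 - 3*(t + 2*t²) = 27 + (-6*t² - 3*t) = 27 - 6*t² - 3*t)
s(K) = 3 - (646 + K)/(2*K) (s(K) = 3 - (K + 646)/(K + K) = 3 - (646 + K)/(2*K))
s(366) + A(261) = (5/2 - 323/366) + (27 - 6*261² - 3*261) = (5/2 - 323*1/366) + (27 - 6*68121 - 783) = (5/2 - 323/366) + (27 - 408726 - 783) = 296/183 - 409482 = -74934910/183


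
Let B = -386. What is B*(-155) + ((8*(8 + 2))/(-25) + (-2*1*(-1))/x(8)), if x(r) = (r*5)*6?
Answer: 7179217/120 ≈ 59827.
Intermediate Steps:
x(r) = 30*r (x(r) = (5*r)*6 = 30*r)
B*(-155) + ((8*(8 + 2))/(-25) + (-2*1*(-1))/x(8)) = -386*(-155) + ((8*(8 + 2))/(-25) + (-2*1*(-1))/((30*8))) = 59830 + ((8*10)*(-1/25) - 2*(-1)/240) = 59830 + (80*(-1/25) + 2*(1/240)) = 59830 + (-16/5 + 1/120) = 59830 - 383/120 = 7179217/120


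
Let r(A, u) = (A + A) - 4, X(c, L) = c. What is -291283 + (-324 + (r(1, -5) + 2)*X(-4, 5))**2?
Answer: -186307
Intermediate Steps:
r(A, u) = -4 + 2*A (r(A, u) = 2*A - 4 = -4 + 2*A)
-291283 + (-324 + (r(1, -5) + 2)*X(-4, 5))**2 = -291283 + (-324 + ((-4 + 2*1) + 2)*(-4))**2 = -291283 + (-324 + ((-4 + 2) + 2)*(-4))**2 = -291283 + (-324 + (-2 + 2)*(-4))**2 = -291283 + (-324 + 0*(-4))**2 = -291283 + (-324 + 0)**2 = -291283 + (-324)**2 = -291283 + 104976 = -186307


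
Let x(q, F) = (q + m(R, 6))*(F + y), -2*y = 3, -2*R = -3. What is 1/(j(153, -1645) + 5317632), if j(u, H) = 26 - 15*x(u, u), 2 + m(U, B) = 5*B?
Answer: 2/9812671 ≈ 2.0382e-7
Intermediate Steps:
R = 3/2 (R = -½*(-3) = 3/2 ≈ 1.5000)
m(U, B) = -2 + 5*B
y = -3/2 (y = -½*3 = -3/2 ≈ -1.5000)
x(q, F) = (28 + q)*(-3/2 + F) (x(q, F) = (q + (-2 + 5*6))*(F - 3/2) = (q + (-2 + 30))*(-3/2 + F) = (q + 28)*(-3/2 + F) = (28 + q)*(-3/2 + F))
j(u, H) = 656 - 15*u² - 795*u/2 (j(u, H) = 26 - 15*(-42 + 28*u - 3*u/2 + u*u) = 26 - 15*(-42 + 28*u - 3*u/2 + u²) = 26 - 15*(-42 + u² + 53*u/2) = 26 + (630 - 15*u² - 795*u/2) = 656 - 15*u² - 795*u/2)
1/(j(153, -1645) + 5317632) = 1/((656 - 15*153² - 795/2*153) + 5317632) = 1/((656 - 15*23409 - 121635/2) + 5317632) = 1/((656 - 351135 - 121635/2) + 5317632) = 1/(-822593/2 + 5317632) = 1/(9812671/2) = 2/9812671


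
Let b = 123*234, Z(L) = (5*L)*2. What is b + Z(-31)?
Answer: 28472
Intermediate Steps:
Z(L) = 10*L
b = 28782
b + Z(-31) = 28782 + 10*(-31) = 28782 - 310 = 28472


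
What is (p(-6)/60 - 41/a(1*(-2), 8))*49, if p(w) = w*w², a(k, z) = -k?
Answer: -11809/10 ≈ -1180.9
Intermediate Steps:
p(w) = w³
(p(-6)/60 - 41/a(1*(-2), 8))*49 = ((-6)³/60 - 41/((-(-2))))*49 = (-216*1/60 - 41/((-1*(-2))))*49 = (-18/5 - 41/2)*49 = -241/10*49 = -11809/10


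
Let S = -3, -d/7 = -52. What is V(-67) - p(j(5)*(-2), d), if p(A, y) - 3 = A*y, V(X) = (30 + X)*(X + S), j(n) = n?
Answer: 6227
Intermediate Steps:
d = 364 (d = -7*(-52) = 364)
V(X) = (-3 + X)*(30 + X) (V(X) = (30 + X)*(X - 3) = (30 + X)*(-3 + X) = (-3 + X)*(30 + X))
p(A, y) = 3 + A*y
V(-67) - p(j(5)*(-2), d) = (-90 + (-67)² + 27*(-67)) - (3 + (5*(-2))*364) = (-90 + 4489 - 1809) - (3 - 10*364) = 2590 - (3 - 3640) = 2590 - 1*(-3637) = 2590 + 3637 = 6227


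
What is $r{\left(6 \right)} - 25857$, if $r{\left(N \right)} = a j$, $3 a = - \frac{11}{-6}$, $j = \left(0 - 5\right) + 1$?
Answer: $- \frac{232735}{9} \approx -25859.0$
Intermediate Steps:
$j = -4$ ($j = -5 + 1 = -4$)
$a = \frac{11}{18}$ ($a = \frac{\left(-11\right) \frac{1}{-6}}{3} = \frac{\left(-11\right) \left(- \frac{1}{6}\right)}{3} = \frac{1}{3} \cdot \frac{11}{6} = \frac{11}{18} \approx 0.61111$)
$r{\left(N \right)} = - \frac{22}{9}$ ($r{\left(N \right)} = \frac{11}{18} \left(-4\right) = - \frac{22}{9}$)
$r{\left(6 \right)} - 25857 = - \frac{22}{9} - 25857 = - \frac{232735}{9}$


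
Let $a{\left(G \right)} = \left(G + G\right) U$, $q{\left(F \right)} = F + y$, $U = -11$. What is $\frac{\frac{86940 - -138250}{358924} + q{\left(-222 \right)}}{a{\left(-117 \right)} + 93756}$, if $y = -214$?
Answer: $- \frac{26044279}{5762524820} \approx -0.0045196$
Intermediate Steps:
$q{\left(F \right)} = -214 + F$ ($q{\left(F \right)} = F - 214 = -214 + F$)
$a{\left(G \right)} = - 22 G$ ($a{\left(G \right)} = \left(G + G\right) \left(-11\right) = 2 G \left(-11\right) = - 22 G$)
$\frac{\frac{86940 - -138250}{358924} + q{\left(-222 \right)}}{a{\left(-117 \right)} + 93756} = \frac{\frac{86940 - -138250}{358924} - 436}{\left(-22\right) \left(-117\right) + 93756} = \frac{\left(86940 + 138250\right) \frac{1}{358924} - 436}{2574 + 93756} = \frac{225190 \cdot \frac{1}{358924} - 436}{96330} = \left(\frac{112595}{179462} - 436\right) \frac{1}{96330} = \left(- \frac{78132837}{179462}\right) \frac{1}{96330} = - \frac{26044279}{5762524820}$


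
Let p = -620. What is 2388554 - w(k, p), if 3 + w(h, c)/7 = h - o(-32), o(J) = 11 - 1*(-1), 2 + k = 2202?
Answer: 2373259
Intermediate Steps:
k = 2200 (k = -2 + 2202 = 2200)
o(J) = 12 (o(J) = 11 + 1 = 12)
w(h, c) = -105 + 7*h (w(h, c) = -21 + 7*(h - 1*12) = -21 + 7*(h - 12) = -21 + 7*(-12 + h) = -21 + (-84 + 7*h) = -105 + 7*h)
2388554 - w(k, p) = 2388554 - (-105 + 7*2200) = 2388554 - (-105 + 15400) = 2388554 - 1*15295 = 2388554 - 15295 = 2373259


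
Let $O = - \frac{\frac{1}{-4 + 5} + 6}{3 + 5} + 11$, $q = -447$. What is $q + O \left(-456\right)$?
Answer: $-5064$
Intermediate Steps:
$O = \frac{81}{8}$ ($O = - \frac{1^{-1} + 6}{8} + 11 = - \frac{1 + 6}{8} + 11 = - \frac{7}{8} + 11 = \frac{81}{8} \approx 10.125$)
$q + O \left(-456\right) = -447 + \frac{81}{8} \left(-456\right) = -447 - 4617 = -5064$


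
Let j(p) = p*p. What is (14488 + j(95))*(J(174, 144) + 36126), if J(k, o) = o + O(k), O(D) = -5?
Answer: 852698945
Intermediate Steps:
j(p) = p**2
J(k, o) = -5 + o (J(k, o) = o - 5 = -5 + o)
(14488 + j(95))*(J(174, 144) + 36126) = (14488 + 95**2)*((-5 + 144) + 36126) = (14488 + 9025)*(139 + 36126) = 23513*36265 = 852698945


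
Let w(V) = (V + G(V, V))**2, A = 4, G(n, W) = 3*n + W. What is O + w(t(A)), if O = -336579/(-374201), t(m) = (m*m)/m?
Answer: 150016979/374201 ≈ 400.90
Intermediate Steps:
G(n, W) = W + 3*n
t(m) = m (t(m) = m**2/m = m)
w(V) = 25*V**2 (w(V) = (V + (V + 3*V))**2 = (V + 4*V)**2 = (5*V)**2 = 25*V**2)
O = 336579/374201 (O = -336579*(-1/374201) = 336579/374201 ≈ 0.89946)
O + w(t(A)) = 336579/374201 + 25*4**2 = 336579/374201 + 25*16 = 336579/374201 + 400 = 150016979/374201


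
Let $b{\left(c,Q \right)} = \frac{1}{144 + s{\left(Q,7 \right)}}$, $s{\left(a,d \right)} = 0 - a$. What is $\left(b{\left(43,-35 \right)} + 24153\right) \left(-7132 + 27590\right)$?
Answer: $\frac{88447871704}{179} \approx 4.9412 \cdot 10^{8}$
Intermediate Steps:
$s{\left(a,d \right)} = - a$
$b{\left(c,Q \right)} = \frac{1}{144 - Q}$
$\left(b{\left(43,-35 \right)} + 24153\right) \left(-7132 + 27590\right) = \left(- \frac{1}{-144 - 35} + 24153\right) \left(-7132 + 27590\right) = \left(- \frac{1}{-179} + 24153\right) 20458 = \left(\left(-1\right) \left(- \frac{1}{179}\right) + 24153\right) 20458 = \left(\frac{1}{179} + 24153\right) 20458 = \frac{4323388}{179} \cdot 20458 = \frac{88447871704}{179}$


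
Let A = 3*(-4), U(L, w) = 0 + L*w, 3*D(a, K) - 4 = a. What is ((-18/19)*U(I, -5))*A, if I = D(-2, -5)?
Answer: -720/19 ≈ -37.895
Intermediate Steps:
D(a, K) = 4/3 + a/3
I = ⅔ (I = 4/3 + (⅓)*(-2) = 4/3 - ⅔ = ⅔ ≈ 0.66667)
U(L, w) = L*w
A = -12
((-18/19)*U(I, -5))*A = ((-18/19)*((⅔)*(-5)))*(-12) = (-18*1/19*(-10/3))*(-12) = -18/19*(-10/3)*(-12) = (60/19)*(-12) = -720/19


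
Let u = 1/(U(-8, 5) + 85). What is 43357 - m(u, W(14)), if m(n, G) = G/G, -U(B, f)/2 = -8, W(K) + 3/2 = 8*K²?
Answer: 43356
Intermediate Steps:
W(K) = -3/2 + 8*K²
U(B, f) = 16 (U(B, f) = -2*(-8) = 16)
u = 1/101 (u = 1/(16 + 85) = 1/101 ≈ 0.0099010)
m(n, G) = 1
43357 - m(u, W(14)) = 43357 - 1*1 = 43357 - 1 = 43356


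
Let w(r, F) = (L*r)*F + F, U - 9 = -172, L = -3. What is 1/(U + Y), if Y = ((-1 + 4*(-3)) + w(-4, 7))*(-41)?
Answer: -1/3361 ≈ -0.00029753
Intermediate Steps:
U = -163 (U = 9 - 172 = -163)
w(r, F) = F - 3*F*r (w(r, F) = (-3*r)*F + F = -3*F*r + F = F - 3*F*r)
Y = -3198 (Y = ((-1 + 4*(-3)) + 7*(1 - 3*(-4)))*(-41) = ((-1 - 12) + 7*(1 + 12))*(-41) = (-13 + 7*13)*(-41) = (-13 + 91)*(-41) = 78*(-41) = -3198)
1/(U + Y) = 1/(-163 - 3198) = 1/(-3361) = -1/3361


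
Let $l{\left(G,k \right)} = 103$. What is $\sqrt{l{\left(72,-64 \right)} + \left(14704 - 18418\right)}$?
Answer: $i \sqrt{3611} \approx 60.092 i$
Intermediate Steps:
$\sqrt{l{\left(72,-64 \right)} + \left(14704 - 18418\right)} = \sqrt{103 + \left(14704 - 18418\right)} = \sqrt{103 - 3714} = \sqrt{-3611} = i \sqrt{3611}$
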